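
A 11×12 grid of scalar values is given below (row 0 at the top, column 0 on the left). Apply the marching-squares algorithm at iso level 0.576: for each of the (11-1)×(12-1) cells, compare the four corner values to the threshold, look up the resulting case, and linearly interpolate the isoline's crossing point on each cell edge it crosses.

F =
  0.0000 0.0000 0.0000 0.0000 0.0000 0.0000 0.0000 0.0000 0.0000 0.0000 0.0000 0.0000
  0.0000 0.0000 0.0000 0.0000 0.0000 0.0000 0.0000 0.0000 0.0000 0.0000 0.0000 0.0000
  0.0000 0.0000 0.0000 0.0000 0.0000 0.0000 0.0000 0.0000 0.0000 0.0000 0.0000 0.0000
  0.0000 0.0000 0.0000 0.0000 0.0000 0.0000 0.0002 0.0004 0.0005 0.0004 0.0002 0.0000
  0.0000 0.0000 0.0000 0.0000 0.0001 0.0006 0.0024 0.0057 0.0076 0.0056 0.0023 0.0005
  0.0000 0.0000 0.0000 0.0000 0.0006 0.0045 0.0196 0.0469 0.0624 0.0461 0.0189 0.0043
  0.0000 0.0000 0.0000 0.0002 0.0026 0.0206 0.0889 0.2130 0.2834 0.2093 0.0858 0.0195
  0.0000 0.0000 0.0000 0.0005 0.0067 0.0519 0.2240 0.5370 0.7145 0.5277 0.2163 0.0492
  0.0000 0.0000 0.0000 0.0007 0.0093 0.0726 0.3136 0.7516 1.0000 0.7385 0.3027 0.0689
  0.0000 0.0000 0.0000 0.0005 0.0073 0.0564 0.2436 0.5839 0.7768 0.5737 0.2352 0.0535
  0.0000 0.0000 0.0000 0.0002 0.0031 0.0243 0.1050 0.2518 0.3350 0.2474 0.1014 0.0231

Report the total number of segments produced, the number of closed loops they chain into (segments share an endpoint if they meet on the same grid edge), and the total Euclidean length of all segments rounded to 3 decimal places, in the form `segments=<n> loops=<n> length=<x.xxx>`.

segments=12 loops=1 length=8.401

cell (6,7): code 0100 → (6.679,8.000)–(7.000,7.220)
cell (6,8): code 1000 → (7.000,8.741)–(6.679,8.000)
cell (7,6): code 0100 → (7.182,7.000)–(8.000,6.599)
cell (7,7): code 1110 → (7.000,7.220)–(7.182,7.000)
cell (7,8): code 1101 → (7.229,9.000)–(7.000,8.741)
cell (7,9): code 1000 → (8.000,9.373)–(7.229,9.000)
cell (8,6): code 0110 → (8.000,6.599)–(9.000,6.977)
cell (8,8): code 1011 → (9.000,8.989)–(8.986,9.000)
cell (8,9): code 0001 → (8.986,9.000)–(8.000,9.373)
cell (9,6): code 0010 → (9.000,6.977)–(9.024,7.000)
cell (9,7): code 0011 → (9.024,7.000)–(9.455,8.000)
cell (9,8): code 0001 → (9.455,8.000)–(9.000,8.989)
total: 12 segments, chained into 1 closed loop(s), length Σ = 8.401329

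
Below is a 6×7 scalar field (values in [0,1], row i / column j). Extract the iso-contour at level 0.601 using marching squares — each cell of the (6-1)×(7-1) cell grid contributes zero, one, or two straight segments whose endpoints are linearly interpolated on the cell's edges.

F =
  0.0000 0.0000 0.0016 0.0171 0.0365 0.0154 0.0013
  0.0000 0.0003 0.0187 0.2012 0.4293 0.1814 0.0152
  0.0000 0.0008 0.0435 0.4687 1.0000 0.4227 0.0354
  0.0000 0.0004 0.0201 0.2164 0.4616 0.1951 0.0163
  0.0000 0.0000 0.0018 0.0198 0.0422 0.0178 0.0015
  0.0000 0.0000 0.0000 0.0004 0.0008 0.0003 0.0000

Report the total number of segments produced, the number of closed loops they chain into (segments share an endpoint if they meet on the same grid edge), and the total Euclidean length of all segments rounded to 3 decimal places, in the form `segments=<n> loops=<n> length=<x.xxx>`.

segments=4 loops=1 length=4.078

cell (1,3): code 0100 → (1.301,4.000)–(2.000,3.249)
cell (1,4): code 1000 → (2.000,4.691)–(1.301,4.000)
cell (2,3): code 0010 → (2.000,3.249)–(2.741,4.000)
cell (2,4): code 0001 → (2.741,4.000)–(2.000,4.691)
total: 4 segments, chained into 1 closed loop(s), length Σ = 4.077586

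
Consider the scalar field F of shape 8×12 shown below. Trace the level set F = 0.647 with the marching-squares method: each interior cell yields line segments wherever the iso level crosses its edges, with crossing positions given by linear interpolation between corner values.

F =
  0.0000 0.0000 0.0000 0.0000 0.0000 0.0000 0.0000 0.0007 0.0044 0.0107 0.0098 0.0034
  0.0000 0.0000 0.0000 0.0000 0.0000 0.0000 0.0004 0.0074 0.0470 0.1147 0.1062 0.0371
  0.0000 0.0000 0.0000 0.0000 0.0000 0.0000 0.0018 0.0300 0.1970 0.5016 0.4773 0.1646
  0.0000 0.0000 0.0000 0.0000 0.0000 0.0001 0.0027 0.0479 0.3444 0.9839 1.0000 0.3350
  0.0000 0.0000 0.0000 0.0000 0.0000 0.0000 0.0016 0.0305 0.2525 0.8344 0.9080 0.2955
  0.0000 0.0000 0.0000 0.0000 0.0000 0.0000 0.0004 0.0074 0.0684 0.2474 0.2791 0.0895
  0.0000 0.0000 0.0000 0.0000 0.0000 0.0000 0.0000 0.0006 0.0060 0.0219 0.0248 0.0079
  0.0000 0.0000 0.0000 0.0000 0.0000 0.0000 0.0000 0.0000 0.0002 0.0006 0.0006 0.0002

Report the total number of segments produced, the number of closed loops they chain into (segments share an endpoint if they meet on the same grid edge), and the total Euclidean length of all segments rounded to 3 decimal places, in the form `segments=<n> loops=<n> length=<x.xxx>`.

cell (2,8): code 0100 → (2.301,9.000)–(3.000,8.473)
cell (2,9): code 1100 → (2.325,10.000)–(2.301,9.000)
cell (2,10): code 1000 → (3.000,10.531)–(2.325,10.000)
cell (3,8): code 0110 → (3.000,8.473)–(4.000,8.678)
cell (3,10): code 1001 → (4.000,10.426)–(3.000,10.531)
cell (4,8): code 0010 → (4.000,8.678)–(4.319,9.000)
cell (4,9): code 0011 → (4.319,9.000)–(4.415,10.000)
cell (4,10): code 0001 → (4.415,10.000)–(4.000,10.426)
total: 8 segments, chained into 1 closed loop(s), length Σ = 6.813258

segments=8 loops=1 length=6.813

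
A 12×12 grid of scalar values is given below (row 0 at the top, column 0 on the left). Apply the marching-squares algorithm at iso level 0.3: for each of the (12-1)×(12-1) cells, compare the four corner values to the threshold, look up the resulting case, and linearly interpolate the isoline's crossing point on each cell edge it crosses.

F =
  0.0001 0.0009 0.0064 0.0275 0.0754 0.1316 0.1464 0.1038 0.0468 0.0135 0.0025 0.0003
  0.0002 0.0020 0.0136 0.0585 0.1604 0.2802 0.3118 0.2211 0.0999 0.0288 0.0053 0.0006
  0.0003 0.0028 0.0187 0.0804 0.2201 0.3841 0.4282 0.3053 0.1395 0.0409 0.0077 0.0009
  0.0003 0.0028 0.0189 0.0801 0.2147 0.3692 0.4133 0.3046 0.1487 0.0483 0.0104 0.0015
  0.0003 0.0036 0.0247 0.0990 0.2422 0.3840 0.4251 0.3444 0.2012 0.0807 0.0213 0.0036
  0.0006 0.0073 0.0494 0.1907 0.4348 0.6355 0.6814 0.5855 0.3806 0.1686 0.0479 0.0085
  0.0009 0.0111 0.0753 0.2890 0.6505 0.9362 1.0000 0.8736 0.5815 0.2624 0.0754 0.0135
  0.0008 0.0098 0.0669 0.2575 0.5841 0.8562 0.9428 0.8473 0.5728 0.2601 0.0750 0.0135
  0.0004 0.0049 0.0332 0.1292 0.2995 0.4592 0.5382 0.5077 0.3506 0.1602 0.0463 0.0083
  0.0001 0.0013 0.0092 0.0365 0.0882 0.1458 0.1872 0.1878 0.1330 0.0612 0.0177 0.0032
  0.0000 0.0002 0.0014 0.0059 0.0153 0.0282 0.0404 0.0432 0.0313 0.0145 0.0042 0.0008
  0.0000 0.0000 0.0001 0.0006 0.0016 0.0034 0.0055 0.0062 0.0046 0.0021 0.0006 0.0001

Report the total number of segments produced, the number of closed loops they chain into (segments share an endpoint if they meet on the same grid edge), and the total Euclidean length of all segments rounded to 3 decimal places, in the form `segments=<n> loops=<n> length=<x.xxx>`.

segments=26 loops=1 length=21.686

cell (0,5): code 0100 → (0.929,6.000)–(1.000,5.627)
cell (0,6): code 1000 → (1.000,6.130)–(0.929,6.000)
cell (1,4): code 0100 → (1.191,5.000)–(2.000,4.487)
cell (1,5): code 1110 → (1.000,5.627)–(1.191,5.000)
cell (1,6): code 1101 → (1.937,7.000)–(1.000,6.130)
cell (1,7): code 1000 → (2.000,7.032)–(1.937,7.000)
cell (2,4): code 0110 → (2.000,4.487)–(3.000,4.552)
cell (2,7): code 1001 → (3.000,7.030)–(2.000,7.032)
cell (3,4): code 0110 → (3.000,4.552)–(4.000,4.408)
cell (3,7): code 1001 → (4.000,7.310)–(3.000,7.030)
cell (4,3): code 0100 → (4.300,4.000)–(5.000,3.448)
cell (4,4): code 1110 → (4.000,4.408)–(4.300,4.000)
cell (4,7): code 1101 → (4.551,8.000)–(4.000,7.310)
cell (4,8): code 1000 → (5.000,8.380)–(4.551,8.000)
cell (5,3): code 0110 → (5.000,3.448)–(6.000,3.030)
cell (5,8): code 1001 → (6.000,8.882)–(5.000,8.380)
cell (6,3): code 0110 → (6.000,3.030)–(7.000,3.130)
cell (6,8): code 1001 → (7.000,8.872)–(6.000,8.882)
cell (7,3): code 0010 → (7.000,3.130)–(7.998,4.000)
cell (7,4): code 0111 → (7.998,4.000)–(8.000,4.003)
cell (7,8): code 1001 → (8.000,8.266)–(7.000,8.872)
cell (8,4): code 0010 → (8.000,4.003)–(8.508,5.000)
cell (8,5): code 0011 → (8.508,5.000)–(8.679,6.000)
cell (8,6): code 0011 → (8.679,6.000)–(8.649,7.000)
cell (8,7): code 0011 → (8.649,7.000)–(8.233,8.000)
cell (8,8): code 0001 → (8.233,8.000)–(8.000,8.266)
total: 26 segments, chained into 1 closed loop(s), length Σ = 21.686012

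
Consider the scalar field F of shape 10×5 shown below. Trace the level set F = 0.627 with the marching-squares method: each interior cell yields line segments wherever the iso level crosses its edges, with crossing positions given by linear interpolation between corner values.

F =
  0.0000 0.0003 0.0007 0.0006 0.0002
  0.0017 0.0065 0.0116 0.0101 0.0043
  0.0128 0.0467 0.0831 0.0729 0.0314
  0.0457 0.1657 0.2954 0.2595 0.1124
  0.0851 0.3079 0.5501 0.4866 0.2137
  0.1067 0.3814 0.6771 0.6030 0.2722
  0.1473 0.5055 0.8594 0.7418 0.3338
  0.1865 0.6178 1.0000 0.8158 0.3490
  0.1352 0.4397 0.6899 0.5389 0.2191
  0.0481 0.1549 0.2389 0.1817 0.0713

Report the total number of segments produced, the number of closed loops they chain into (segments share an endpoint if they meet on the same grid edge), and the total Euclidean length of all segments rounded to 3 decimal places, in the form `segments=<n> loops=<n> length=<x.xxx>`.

cell (4,1): code 0100 → (4.606,2.000)–(5.000,1.831)
cell (4,2): code 1000 → (5.000,2.676)–(4.606,2.000)
cell (5,1): code 0110 → (5.000,1.831)–(6.000,1.343)
cell (5,2): code 1101 → (5.173,3.000)–(5.000,2.676)
cell (5,3): code 1000 → (6.000,3.281)–(5.173,3.000)
cell (6,1): code 0110 → (6.000,1.343)–(7.000,1.024)
cell (6,3): code 1001 → (7.000,3.404)–(6.000,3.281)
cell (7,1): code 0110 → (7.000,1.024)–(8.000,1.749)
cell (7,2): code 1011 → (8.000,2.417)–(7.682,3.000)
cell (7,3): code 0001 → (7.682,3.000)–(7.000,3.404)
cell (8,1): code 0010 → (8.000,1.749)–(8.139,2.000)
cell (8,2): code 0001 → (8.139,2.000)–(8.000,2.417)
total: 12 segments, chained into 1 closed loop(s), length Σ = 9.041560

segments=12 loops=1 length=9.042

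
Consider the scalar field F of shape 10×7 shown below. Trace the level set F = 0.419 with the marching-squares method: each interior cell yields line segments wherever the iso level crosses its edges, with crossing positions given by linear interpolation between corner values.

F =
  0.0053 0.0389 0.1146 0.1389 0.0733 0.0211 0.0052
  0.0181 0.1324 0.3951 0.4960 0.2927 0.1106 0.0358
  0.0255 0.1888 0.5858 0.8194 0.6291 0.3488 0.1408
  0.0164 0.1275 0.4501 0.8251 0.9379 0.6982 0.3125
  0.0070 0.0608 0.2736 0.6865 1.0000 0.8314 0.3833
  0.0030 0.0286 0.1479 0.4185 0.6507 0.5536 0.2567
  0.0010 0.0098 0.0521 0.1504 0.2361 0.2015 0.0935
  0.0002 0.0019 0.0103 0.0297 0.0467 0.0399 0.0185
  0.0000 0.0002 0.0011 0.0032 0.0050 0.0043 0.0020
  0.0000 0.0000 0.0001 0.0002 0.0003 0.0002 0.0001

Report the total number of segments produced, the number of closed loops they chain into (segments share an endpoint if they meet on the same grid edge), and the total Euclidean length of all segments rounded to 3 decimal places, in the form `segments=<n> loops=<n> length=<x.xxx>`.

cell (0,2): code 0100 → (0.784,3.000)–(1.000,2.237)
cell (0,3): code 1000 → (1.000,3.379)–(0.784,3.000)
cell (1,1): code 0100 → (1.125,2.000)–(2.000,1.580)
cell (1,2): code 1110 → (1.000,2.237)–(1.125,2.000)
cell (1,3): code 1101 → (1.375,4.000)–(1.000,3.379)
cell (1,4): code 1000 → (2.000,4.750)–(1.375,4.000)
cell (2,1): code 0110 → (2.000,1.580)–(3.000,1.904)
cell (2,4): code 1101 → (2.201,5.000)–(2.000,4.750)
cell (2,5): code 1000 → (3.000,5.724)–(2.201,5.000)
cell (3,1): code 0010 → (3.000,1.904)–(3.176,2.000)
cell (3,2): code 0111 → (3.176,2.000)–(4.000,2.352)
cell (3,5): code 1001 → (4.000,5.920)–(3.000,5.724)
cell (4,2): code 0010 → (4.000,2.352)–(4.998,3.000)
cell (4,3): code 0111 → (4.998,3.000)–(5.000,3.002)
cell (4,5): code 1001 → (5.000,5.453)–(4.000,5.920)
cell (5,3): code 0010 → (5.000,3.002)–(5.559,4.000)
cell (5,4): code 0011 → (5.559,4.000)–(5.382,5.000)
cell (5,5): code 0001 → (5.382,5.000)–(5.000,5.453)
total: 18 segments, chained into 1 closed loop(s), length Σ = 13.783596

segments=18 loops=1 length=13.784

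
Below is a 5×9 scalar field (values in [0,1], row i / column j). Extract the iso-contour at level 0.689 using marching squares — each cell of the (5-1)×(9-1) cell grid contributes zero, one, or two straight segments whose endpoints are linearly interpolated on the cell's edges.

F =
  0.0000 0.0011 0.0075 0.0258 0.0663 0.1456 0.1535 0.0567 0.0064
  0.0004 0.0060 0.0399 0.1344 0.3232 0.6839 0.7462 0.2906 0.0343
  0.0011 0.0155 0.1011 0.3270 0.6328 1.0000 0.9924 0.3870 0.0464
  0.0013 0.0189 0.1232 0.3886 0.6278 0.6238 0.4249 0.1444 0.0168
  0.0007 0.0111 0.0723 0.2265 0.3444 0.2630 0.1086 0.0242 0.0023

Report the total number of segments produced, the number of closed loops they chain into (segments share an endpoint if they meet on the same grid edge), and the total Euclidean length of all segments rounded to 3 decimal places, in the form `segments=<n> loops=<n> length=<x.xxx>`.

cell (0,5): code 0100 → (0.903,6.000)–(1.000,5.082)
cell (0,6): code 1000 → (1.000,6.126)–(0.903,6.000)
cell (1,4): code 0100 → (1.016,5.000)–(2.000,4.153)
cell (1,5): code 1110 → (1.000,5.082)–(1.016,5.000)
cell (1,6): code 1001 → (2.000,6.501)–(1.000,6.126)
cell (2,4): code 0010 → (2.000,4.153)–(2.827,5.000)
cell (2,5): code 0011 → (2.827,5.000)–(2.535,6.000)
cell (2,6): code 0001 → (2.535,6.000)–(2.000,6.501)
total: 8 segments, chained into 1 closed loop(s), length Σ = 6.489494

segments=8 loops=1 length=6.489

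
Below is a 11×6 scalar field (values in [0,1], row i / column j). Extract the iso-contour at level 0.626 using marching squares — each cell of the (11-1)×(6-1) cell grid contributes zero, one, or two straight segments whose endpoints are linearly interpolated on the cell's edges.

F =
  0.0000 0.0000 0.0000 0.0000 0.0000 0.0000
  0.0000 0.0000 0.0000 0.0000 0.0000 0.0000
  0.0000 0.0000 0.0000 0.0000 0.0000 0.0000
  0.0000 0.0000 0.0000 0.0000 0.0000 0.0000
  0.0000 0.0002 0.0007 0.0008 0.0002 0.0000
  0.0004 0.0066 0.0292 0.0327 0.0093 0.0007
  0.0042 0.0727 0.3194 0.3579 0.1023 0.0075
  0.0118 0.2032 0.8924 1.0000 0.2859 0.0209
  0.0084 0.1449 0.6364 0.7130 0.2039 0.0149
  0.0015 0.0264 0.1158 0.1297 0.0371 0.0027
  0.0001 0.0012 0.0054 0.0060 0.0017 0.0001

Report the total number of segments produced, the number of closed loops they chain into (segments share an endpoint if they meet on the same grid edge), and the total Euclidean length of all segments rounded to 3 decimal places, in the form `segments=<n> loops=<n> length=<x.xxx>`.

cell (6,1): code 0100 → (6.535,2.000)–(7.000,1.613)
cell (6,2): code 1100 → (6.418,3.000)–(6.535,2.000)
cell (6,3): code 1000 → (7.000,3.524)–(6.418,3.000)
cell (7,1): code 0110 → (7.000,1.613)–(8.000,1.979)
cell (7,3): code 1001 → (8.000,3.171)–(7.000,3.524)
cell (8,1): code 0010 → (8.000,1.979)–(8.020,2.000)
cell (8,2): code 0011 → (8.020,2.000)–(8.149,3.000)
cell (8,3): code 0001 → (8.149,3.000)–(8.000,3.171)
total: 8 segments, chained into 1 closed loop(s), length Σ = 5.784121

segments=8 loops=1 length=5.784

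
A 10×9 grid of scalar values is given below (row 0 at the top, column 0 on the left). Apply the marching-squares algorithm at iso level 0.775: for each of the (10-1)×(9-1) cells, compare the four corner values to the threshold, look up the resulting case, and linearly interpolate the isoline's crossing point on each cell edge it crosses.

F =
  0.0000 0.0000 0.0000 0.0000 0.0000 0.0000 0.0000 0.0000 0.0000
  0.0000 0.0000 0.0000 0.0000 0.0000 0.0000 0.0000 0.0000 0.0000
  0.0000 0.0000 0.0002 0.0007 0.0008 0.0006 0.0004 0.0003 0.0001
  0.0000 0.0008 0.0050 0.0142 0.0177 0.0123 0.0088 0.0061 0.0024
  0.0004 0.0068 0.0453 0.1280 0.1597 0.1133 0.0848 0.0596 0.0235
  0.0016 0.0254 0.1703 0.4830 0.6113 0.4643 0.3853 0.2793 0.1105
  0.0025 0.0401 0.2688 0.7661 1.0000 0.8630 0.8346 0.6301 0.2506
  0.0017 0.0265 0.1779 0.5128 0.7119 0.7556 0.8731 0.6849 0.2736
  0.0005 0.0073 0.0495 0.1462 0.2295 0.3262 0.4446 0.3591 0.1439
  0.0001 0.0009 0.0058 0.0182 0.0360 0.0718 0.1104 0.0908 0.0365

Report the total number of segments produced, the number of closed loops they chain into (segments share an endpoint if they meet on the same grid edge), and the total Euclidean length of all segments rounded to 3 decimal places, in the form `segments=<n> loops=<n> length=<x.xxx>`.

segments=10 loops=1 length=8.455

cell (5,3): code 0100 → (5.421,4.000)–(6.000,3.038)
cell (5,4): code 1100 → (5.779,5.000)–(5.421,4.000)
cell (5,5): code 1100 → (5.867,6.000)–(5.779,5.000)
cell (5,6): code 1000 → (6.000,6.291)–(5.867,6.000)
cell (6,3): code 0010 → (6.000,3.038)–(6.781,4.000)
cell (6,4): code 0011 → (6.781,4.000)–(6.819,5.000)
cell (6,5): code 0111 → (6.819,5.000)–(7.000,5.165)
cell (6,6): code 1001 → (7.000,6.521)–(6.000,6.291)
cell (7,5): code 0010 → (7.000,5.165)–(7.229,6.000)
cell (7,6): code 0001 → (7.229,6.000)–(7.000,6.521)
total: 10 segments, chained into 1 closed loop(s), length Σ = 8.454575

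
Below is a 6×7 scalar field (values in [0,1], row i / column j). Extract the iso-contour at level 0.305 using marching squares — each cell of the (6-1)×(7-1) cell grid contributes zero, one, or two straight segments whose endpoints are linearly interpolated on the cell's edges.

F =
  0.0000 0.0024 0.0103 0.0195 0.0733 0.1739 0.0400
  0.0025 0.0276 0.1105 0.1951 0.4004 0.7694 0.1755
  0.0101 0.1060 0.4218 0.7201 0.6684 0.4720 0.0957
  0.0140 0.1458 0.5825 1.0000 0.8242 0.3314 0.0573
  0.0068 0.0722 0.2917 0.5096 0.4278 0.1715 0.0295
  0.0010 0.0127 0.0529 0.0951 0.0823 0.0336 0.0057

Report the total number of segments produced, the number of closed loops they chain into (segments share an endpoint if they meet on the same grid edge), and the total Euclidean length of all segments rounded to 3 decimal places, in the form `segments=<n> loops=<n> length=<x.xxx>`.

cell (0,3): code 0100 → (0.708,4.000)–(1.000,3.535)
cell (0,4): code 1100 → (0.220,5.000)–(0.708,4.000)
cell (0,5): code 1000 → (1.000,5.782)–(0.220,5.000)
cell (1,1): code 0100 → (1.625,2.000)–(2.000,1.630)
cell (1,2): code 1100 → (1.209,3.000)–(1.625,2.000)
cell (1,3): code 1110 → (1.000,3.535)–(1.209,3.000)
cell (1,5): code 1001 → (2.000,5.444)–(1.000,5.782)
cell (2,1): code 0110 → (2.000,1.630)–(3.000,1.365)
cell (2,5): code 1001 → (3.000,5.096)–(2.000,5.444)
cell (3,1): code 0010 → (3.000,1.365)–(3.954,2.000)
cell (3,2): code 0111 → (3.954,2.000)–(4.000,2.061)
cell (3,4): code 1011 → (4.000,4.479)–(3.165,5.000)
cell (3,5): code 0001 → (3.165,5.000)–(3.000,5.096)
cell (4,2): code 0010 → (4.000,2.061)–(4.494,3.000)
cell (4,3): code 0011 → (4.494,3.000)–(4.355,4.000)
cell (4,4): code 0001 → (4.355,4.000)–(4.000,4.479)
total: 16 segments, chained into 1 closed loop(s), length Σ = 13.164064

segments=16 loops=1 length=13.164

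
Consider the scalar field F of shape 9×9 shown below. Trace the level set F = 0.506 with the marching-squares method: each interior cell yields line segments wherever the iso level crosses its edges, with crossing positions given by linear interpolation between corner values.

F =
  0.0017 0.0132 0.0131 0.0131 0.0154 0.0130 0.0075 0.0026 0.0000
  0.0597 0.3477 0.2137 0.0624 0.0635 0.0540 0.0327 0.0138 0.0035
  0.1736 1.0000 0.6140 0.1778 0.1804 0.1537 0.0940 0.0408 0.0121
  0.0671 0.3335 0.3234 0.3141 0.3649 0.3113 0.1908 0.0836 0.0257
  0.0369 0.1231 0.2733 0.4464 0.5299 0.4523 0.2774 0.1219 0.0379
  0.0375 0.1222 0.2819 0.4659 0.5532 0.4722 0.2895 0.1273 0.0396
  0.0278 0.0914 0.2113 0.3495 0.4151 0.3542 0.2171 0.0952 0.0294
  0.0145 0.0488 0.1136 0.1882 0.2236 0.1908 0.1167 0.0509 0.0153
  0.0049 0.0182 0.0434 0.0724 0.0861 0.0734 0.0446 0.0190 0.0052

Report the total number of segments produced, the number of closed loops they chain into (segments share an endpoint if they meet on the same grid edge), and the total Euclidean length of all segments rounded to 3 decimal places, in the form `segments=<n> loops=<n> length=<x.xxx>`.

segments=12 loops=2 length=8.954

cell (1,0): code 0100 → (1.243,1.000)–(2.000,0.402)
cell (1,1): code 1100 → (1.730,2.000)–(1.243,1.000)
cell (1,2): code 1000 → (2.000,2.248)–(1.730,2.000)
cell (2,0): code 0010 → (2.000,0.402)–(2.741,1.000)
cell (2,1): code 0011 → (2.741,1.000)–(2.372,2.000)
cell (2,2): code 0001 → (2.372,2.000)–(2.000,2.248)
cell (3,3): code 0100 → (3.855,4.000)–(4.000,3.714)
cell (3,4): code 1000 → (4.000,4.308)–(3.855,4.000)
cell (4,3): code 0110 → (4.000,3.714)–(5.000,3.459)
cell (4,4): code 1001 → (5.000,4.583)–(4.000,4.308)
cell (5,3): code 0010 → (5.000,3.459)–(5.342,4.000)
cell (5,4): code 0001 → (5.342,4.000)–(5.000,4.583)
total: 12 segments, chained into 2 closed loop(s), length Σ = 8.953619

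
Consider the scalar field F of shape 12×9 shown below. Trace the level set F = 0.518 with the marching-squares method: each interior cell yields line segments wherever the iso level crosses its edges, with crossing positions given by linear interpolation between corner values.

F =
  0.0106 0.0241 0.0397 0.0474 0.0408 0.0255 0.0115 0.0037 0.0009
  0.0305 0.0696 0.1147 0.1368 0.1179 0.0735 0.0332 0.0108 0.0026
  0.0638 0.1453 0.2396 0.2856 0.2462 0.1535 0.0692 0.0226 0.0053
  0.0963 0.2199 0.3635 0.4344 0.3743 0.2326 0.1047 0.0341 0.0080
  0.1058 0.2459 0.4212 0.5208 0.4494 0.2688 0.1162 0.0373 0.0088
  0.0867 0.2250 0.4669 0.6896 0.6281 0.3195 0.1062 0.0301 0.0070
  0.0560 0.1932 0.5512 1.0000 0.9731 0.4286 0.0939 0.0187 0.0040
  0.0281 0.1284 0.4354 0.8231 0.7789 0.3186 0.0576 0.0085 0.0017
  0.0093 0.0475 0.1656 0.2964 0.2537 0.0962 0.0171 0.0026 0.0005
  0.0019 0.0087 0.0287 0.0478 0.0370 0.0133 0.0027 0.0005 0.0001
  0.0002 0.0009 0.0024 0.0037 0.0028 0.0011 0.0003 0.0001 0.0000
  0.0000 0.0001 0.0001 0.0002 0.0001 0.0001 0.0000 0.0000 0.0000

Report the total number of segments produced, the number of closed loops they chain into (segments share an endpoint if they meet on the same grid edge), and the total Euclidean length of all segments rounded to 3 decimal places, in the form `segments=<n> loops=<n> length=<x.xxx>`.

cell (3,2): code 0100 → (3.968,3.000)–(4.000,2.972)
cell (3,3): code 1000 → (4.000,3.039)–(3.968,3.000)
cell (4,2): code 0110 → (4.000,2.972)–(5.000,2.229)
cell (4,3): code 1101 → (4.384,4.000)–(4.000,3.039)
cell (4,4): code 1000 → (5.000,4.357)–(4.384,4.000)
cell (5,1): code 0100 → (5.606,2.000)–(6.000,1.907)
cell (5,2): code 1110 → (5.000,2.229)–(5.606,2.000)
cell (5,4): code 1001 → (6.000,4.836)–(5.000,4.357)
cell (6,1): code 0010 → (6.000,1.907)–(6.287,2.000)
cell (6,2): code 0111 → (6.287,2.000)–(7.000,2.213)
cell (6,4): code 1001 → (7.000,4.567)–(6.000,4.836)
cell (7,2): code 0010 → (7.000,2.213)–(7.579,3.000)
cell (7,3): code 0011 → (7.579,3.000)–(7.497,4.000)
cell (7,4): code 0001 → (7.497,4.000)–(7.000,4.567)
total: 14 segments, chained into 1 closed loop(s), length Σ = 10.062965

segments=14 loops=1 length=10.063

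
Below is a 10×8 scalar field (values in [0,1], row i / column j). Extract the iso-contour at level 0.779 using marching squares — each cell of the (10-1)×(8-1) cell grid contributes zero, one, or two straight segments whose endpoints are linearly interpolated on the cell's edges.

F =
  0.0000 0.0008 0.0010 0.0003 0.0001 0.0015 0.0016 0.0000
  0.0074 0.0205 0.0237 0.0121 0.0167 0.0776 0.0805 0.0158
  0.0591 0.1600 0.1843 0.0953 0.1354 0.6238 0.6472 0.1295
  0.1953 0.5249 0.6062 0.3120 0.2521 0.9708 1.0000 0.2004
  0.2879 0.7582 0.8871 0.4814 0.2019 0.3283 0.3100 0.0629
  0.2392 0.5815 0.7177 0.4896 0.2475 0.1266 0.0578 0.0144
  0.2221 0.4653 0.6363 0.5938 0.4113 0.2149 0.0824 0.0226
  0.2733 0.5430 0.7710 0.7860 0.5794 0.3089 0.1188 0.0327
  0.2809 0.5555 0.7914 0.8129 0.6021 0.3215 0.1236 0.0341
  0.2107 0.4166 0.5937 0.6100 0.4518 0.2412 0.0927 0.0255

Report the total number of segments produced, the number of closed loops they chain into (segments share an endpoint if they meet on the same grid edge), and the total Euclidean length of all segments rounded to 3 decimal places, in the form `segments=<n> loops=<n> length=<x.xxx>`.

segments=18 loops=3 length=11.378

cell (2,4): code 0100 → (2.447,5.000)–(3.000,4.733)
cell (2,5): code 1100 → (2.374,6.000)–(2.447,5.000)
cell (2,6): code 1000 → (3.000,6.276)–(2.374,6.000)
cell (3,1): code 0100 → (3.615,2.000)–(4.000,1.161)
cell (3,2): code 1000 → (4.000,2.266)–(3.615,2.000)
cell (3,4): code 0010 → (3.000,4.733)–(3.299,5.000)
cell (3,5): code 0011 → (3.299,5.000)–(3.320,6.000)
cell (3,6): code 0001 → (3.320,6.000)–(3.000,6.276)
cell (4,1): code 0010 → (4.000,1.161)–(4.638,2.000)
cell (4,2): code 0001 → (4.638,2.000)–(4.000,2.266)
cell (6,2): code 0100 → (6.964,3.000)–(7.000,2.533)
cell (6,3): code 1000 → (7.000,3.034)–(6.964,3.000)
cell (7,1): code 0100 → (7.392,2.000)–(8.000,1.947)
cell (7,2): code 1110 → (7.000,2.533)–(7.392,2.000)
cell (7,3): code 1001 → (8.000,3.161)–(7.000,3.034)
cell (8,1): code 0010 → (8.000,1.947)–(8.063,2.000)
cell (8,2): code 0011 → (8.063,2.000)–(8.167,3.000)
cell (8,3): code 0001 → (8.167,3.000)–(8.000,3.161)
total: 18 segments, chained into 3 closed loop(s), length Σ = 11.378148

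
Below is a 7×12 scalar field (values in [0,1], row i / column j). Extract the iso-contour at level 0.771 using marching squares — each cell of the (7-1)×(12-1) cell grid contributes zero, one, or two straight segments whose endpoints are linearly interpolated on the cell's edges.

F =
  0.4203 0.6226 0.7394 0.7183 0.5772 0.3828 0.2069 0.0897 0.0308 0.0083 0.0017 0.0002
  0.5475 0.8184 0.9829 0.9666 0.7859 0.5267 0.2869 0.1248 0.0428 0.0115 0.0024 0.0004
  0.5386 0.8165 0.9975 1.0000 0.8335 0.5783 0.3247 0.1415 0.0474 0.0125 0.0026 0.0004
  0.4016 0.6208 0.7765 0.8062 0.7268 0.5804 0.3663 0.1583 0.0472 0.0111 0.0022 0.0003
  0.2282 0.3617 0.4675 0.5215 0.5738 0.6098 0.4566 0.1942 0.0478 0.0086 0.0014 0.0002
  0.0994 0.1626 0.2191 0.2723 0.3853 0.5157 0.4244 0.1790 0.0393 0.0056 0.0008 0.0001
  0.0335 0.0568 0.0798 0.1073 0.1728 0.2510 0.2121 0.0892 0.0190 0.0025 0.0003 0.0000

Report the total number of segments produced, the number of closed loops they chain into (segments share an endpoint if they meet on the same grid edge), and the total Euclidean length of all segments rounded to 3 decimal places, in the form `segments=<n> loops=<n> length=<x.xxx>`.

cell (0,0): code 0100 → (0.758,1.000)–(1.000,0.825)
cell (0,1): code 1100 → (0.130,2.000)–(0.758,1.000)
cell (0,2): code 1100 → (0.212,3.000)–(0.130,2.000)
cell (0,3): code 1100 → (0.929,4.000)–(0.212,3.000)
cell (0,4): code 1000 → (1.000,4.057)–(0.929,4.000)
cell (1,0): code 0110 → (1.000,0.825)–(2.000,0.836)
cell (1,4): code 1001 → (2.000,4.245)–(1.000,4.057)
cell (2,0): code 0010 → (2.000,0.836)–(2.232,1.000)
cell (2,1): code 0111 → (2.232,1.000)–(3.000,1.965)
cell (2,3): code 1011 → (3.000,3.443)–(2.586,4.000)
cell (2,4): code 0001 → (2.586,4.000)–(2.000,4.245)
cell (3,1): code 0010 → (3.000,1.965)–(3.018,2.000)
cell (3,2): code 0011 → (3.018,2.000)–(3.124,3.000)
cell (3,3): code 0001 → (3.124,3.000)–(3.000,3.443)
total: 14 segments, chained into 1 closed loop(s), length Σ = 10.173530

segments=14 loops=1 length=10.174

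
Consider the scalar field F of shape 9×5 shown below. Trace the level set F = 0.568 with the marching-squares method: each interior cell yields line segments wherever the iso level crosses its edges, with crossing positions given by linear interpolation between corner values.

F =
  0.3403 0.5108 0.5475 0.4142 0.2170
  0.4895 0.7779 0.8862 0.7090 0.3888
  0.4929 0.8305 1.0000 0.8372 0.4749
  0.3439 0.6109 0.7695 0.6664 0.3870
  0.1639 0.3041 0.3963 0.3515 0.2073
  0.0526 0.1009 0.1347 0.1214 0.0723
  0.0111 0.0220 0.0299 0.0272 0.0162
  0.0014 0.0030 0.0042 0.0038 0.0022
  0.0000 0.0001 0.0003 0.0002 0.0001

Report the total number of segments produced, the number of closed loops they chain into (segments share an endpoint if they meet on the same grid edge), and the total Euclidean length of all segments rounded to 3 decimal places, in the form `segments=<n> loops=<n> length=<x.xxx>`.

segments=12 loops=1 length=10.915

cell (0,0): code 0100 → (0.214,1.000)–(1.000,0.272)
cell (0,1): code 1100 → (0.061,2.000)–(0.214,1.000)
cell (0,2): code 1100 → (0.522,3.000)–(0.061,2.000)
cell (0,3): code 1000 → (1.000,3.440)–(0.522,3.000)
cell (1,0): code 0110 → (1.000,0.272)–(2.000,0.222)
cell (1,3): code 1001 → (2.000,3.743)–(1.000,3.440)
cell (2,0): code 0110 → (2.000,0.222)–(3.000,0.839)
cell (2,3): code 1001 → (3.000,3.352)–(2.000,3.743)
cell (3,0): code 0010 → (3.000,0.839)–(3.140,1.000)
cell (3,1): code 0011 → (3.140,1.000)–(3.540,2.000)
cell (3,2): code 0011 → (3.540,2.000)–(3.312,3.000)
cell (3,3): code 0001 → (3.312,3.000)–(3.000,3.352)
total: 12 segments, chained into 1 closed loop(s), length Σ = 10.915289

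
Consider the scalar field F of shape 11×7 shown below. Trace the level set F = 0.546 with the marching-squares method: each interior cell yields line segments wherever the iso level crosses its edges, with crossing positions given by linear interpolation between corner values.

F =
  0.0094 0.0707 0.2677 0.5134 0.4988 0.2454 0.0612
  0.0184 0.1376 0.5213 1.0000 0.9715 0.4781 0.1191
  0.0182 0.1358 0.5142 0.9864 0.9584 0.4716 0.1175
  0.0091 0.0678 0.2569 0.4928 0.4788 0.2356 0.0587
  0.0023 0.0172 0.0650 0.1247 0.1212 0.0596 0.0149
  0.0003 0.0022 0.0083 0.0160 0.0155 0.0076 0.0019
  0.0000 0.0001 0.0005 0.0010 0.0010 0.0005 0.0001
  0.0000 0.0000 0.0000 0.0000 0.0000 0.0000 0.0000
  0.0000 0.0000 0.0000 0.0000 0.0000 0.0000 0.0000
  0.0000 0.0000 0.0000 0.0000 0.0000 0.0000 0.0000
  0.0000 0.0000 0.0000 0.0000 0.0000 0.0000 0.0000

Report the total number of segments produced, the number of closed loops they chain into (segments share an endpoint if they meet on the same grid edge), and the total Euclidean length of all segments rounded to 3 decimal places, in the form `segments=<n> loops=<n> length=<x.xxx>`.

segments=8 loops=1 length=9.076

cell (0,2): code 0100 → (0.067,3.000)–(1.000,2.052)
cell (0,3): code 1100 → (0.100,4.000)–(0.067,3.000)
cell (0,4): code 1000 → (1.000,4.862)–(0.100,4.000)
cell (1,2): code 0110 → (1.000,2.052)–(2.000,2.067)
cell (1,4): code 1001 → (2.000,4.847)–(1.000,4.862)
cell (2,2): code 0010 → (2.000,2.067)–(2.892,3.000)
cell (2,3): code 0011 → (2.892,3.000)–(2.860,4.000)
cell (2,4): code 0001 → (2.860,4.000)–(2.000,4.847)
total: 8 segments, chained into 1 closed loop(s), length Σ = 9.076084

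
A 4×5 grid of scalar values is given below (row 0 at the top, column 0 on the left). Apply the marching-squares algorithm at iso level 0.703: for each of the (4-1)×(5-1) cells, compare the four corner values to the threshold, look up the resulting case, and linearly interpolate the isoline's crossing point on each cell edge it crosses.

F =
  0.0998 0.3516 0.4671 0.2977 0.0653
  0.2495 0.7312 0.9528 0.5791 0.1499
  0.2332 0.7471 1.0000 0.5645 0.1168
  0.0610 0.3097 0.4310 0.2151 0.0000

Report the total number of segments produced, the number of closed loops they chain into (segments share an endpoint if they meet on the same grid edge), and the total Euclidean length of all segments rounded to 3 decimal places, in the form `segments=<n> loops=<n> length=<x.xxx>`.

cell (0,0): code 0100 → (0.926,1.000)–(1.000,0.941)
cell (0,1): code 1100 → (0.486,2.000)–(0.926,1.000)
cell (0,2): code 1000 → (1.000,2.668)–(0.486,2.000)
cell (1,0): code 0110 → (1.000,0.941)–(2.000,0.914)
cell (1,2): code 1001 → (2.000,2.682)–(1.000,2.668)
cell (2,0): code 0010 → (2.000,0.914)–(2.101,1.000)
cell (2,1): code 0011 → (2.101,1.000)–(2.522,2.000)
cell (2,2): code 0001 → (2.522,2.000)–(2.000,2.682)
total: 8 segments, chained into 1 closed loop(s), length Σ = 6.107249

segments=8 loops=1 length=6.107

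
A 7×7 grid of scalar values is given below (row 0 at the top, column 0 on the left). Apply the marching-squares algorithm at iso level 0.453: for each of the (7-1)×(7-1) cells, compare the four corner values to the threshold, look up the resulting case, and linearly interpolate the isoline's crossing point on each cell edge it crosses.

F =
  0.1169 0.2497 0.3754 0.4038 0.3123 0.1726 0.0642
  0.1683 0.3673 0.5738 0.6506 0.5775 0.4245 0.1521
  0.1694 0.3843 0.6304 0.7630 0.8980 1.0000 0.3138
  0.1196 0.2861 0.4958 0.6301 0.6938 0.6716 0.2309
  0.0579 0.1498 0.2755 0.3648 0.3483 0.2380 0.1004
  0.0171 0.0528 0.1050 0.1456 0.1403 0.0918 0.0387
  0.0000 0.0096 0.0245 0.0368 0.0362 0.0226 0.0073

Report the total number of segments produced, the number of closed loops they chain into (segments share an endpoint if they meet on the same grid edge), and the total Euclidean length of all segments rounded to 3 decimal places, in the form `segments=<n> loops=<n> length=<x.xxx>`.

segments=14 loops=1 length=12.582

cell (0,1): code 0100 → (0.391,2.000)–(1.000,1.415)
cell (0,2): code 1100 → (0.199,3.000)–(0.391,2.000)
cell (0,3): code 1100 → (0.531,4.000)–(0.199,3.000)
cell (0,4): code 1000 → (1.000,4.814)–(0.531,4.000)
cell (1,1): code 0110 → (1.000,1.415)–(2.000,1.279)
cell (1,4): code 1101 → (1.050,5.000)–(1.000,4.814)
cell (1,5): code 1000 → (2.000,5.797)–(1.050,5.000)
cell (2,1): code 0110 → (2.000,1.279)–(3.000,1.796)
cell (2,5): code 1001 → (3.000,5.496)–(2.000,5.797)
cell (3,1): code 0010 → (3.000,1.796)–(3.194,2.000)
cell (3,2): code 0011 → (3.194,2.000)–(3.668,3.000)
cell (3,3): code 0011 → (3.668,3.000)–(3.697,4.000)
cell (3,4): code 0011 → (3.697,4.000)–(3.504,5.000)
cell (3,5): code 0001 → (3.504,5.000)–(3.000,5.496)
total: 14 segments, chained into 1 closed loop(s), length Σ = 12.582066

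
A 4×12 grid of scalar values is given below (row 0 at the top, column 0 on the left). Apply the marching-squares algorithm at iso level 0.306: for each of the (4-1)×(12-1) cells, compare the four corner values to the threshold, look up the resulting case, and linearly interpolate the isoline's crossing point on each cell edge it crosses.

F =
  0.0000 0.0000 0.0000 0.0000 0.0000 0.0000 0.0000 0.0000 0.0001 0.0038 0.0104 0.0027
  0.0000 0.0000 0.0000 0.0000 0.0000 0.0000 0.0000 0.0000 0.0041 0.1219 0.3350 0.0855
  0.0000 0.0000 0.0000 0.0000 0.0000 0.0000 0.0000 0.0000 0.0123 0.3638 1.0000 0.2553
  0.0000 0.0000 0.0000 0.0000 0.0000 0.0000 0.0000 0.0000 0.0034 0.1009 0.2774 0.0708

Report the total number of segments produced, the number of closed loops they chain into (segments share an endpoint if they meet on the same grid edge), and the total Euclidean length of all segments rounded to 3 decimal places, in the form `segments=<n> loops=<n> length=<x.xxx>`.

segments=8 loops=1 length=5.898

cell (0,9): code 0100 → (0.911,10.000)–(1.000,9.864)
cell (0,10): code 1000 → (1.000,10.116)–(0.911,10.000)
cell (1,8): code 0100 → (1.761,9.000)–(2.000,8.836)
cell (1,9): code 1110 → (1.000,9.864)–(1.761,9.000)
cell (1,10): code 1001 → (2.000,10.932)–(1.000,10.116)
cell (2,8): code 0010 → (2.000,8.836)–(2.220,9.000)
cell (2,9): code 0011 → (2.220,9.000)–(2.960,10.000)
cell (2,10): code 0001 → (2.960,10.000)–(2.000,10.932)
total: 8 segments, chained into 1 closed loop(s), length Σ = 5.898407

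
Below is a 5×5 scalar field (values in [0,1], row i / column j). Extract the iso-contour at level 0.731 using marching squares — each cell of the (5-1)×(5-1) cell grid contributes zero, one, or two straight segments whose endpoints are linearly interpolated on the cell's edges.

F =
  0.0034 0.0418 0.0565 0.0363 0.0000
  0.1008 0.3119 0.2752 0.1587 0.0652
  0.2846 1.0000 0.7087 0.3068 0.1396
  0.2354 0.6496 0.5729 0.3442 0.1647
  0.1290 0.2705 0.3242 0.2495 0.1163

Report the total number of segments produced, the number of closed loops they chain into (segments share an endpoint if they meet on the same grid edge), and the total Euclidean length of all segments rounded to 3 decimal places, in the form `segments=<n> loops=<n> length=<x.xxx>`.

segments=4 loops=1 length=3.601

cell (1,0): code 0100 → (1.609,1.000)–(2.000,0.624)
cell (1,1): code 1000 → (2.000,1.923)–(1.609,1.000)
cell (2,0): code 0010 → (2.000,0.624)–(2.768,1.000)
cell (2,1): code 0001 → (2.768,1.000)–(2.000,1.923)
total: 4 segments, chained into 1 closed loop(s), length Σ = 3.600913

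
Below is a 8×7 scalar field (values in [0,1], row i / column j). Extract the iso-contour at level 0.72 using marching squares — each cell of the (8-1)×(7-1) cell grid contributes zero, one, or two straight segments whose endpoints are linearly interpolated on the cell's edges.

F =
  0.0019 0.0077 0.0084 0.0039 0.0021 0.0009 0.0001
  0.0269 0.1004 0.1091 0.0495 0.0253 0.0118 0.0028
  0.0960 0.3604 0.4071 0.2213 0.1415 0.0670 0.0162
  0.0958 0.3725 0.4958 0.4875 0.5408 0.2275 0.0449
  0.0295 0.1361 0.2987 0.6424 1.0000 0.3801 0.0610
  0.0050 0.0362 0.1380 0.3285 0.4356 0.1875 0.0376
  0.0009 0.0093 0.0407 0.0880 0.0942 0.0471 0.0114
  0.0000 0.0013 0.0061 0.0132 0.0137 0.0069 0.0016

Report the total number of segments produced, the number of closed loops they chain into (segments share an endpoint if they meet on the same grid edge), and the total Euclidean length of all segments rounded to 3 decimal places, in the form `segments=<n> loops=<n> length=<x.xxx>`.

segments=4 loops=1 length=3.349

cell (3,3): code 0100 → (3.390,4.000)–(4.000,3.217)
cell (3,4): code 1000 → (4.000,4.452)–(3.390,4.000)
cell (4,3): code 0010 → (4.000,3.217)–(4.496,4.000)
cell (4,4): code 0001 → (4.496,4.000)–(4.000,4.452)
total: 4 segments, chained into 1 closed loop(s), length Σ = 3.349100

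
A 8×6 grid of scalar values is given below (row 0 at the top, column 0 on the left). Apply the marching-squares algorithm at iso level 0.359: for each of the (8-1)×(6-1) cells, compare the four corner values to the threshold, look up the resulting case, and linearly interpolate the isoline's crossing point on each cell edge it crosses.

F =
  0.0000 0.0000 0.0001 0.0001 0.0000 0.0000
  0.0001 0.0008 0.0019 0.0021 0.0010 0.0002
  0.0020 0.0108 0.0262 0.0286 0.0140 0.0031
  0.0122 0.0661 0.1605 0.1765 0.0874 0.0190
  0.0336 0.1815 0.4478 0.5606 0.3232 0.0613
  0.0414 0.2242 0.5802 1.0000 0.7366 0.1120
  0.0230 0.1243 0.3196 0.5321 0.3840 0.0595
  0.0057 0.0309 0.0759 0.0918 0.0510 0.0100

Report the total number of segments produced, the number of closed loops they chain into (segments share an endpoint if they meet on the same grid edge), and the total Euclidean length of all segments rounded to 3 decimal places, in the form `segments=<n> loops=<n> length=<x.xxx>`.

segments=12 loops=1 length=9.269

cell (3,1): code 0100 → (3.691,2.000)–(4.000,1.667)
cell (3,2): code 1100 → (3.475,3.000)–(3.691,2.000)
cell (3,3): code 1000 → (4.000,3.849)–(3.475,3.000)
cell (4,1): code 0110 → (4.000,1.667)–(5.000,1.379)
cell (4,3): code 1101 → (4.087,4.000)–(4.000,3.849)
cell (4,4): code 1000 → (5.000,4.605)–(4.087,4.000)
cell (5,1): code 0010 → (5.000,1.379)–(5.849,2.000)
cell (5,2): code 0111 → (5.849,2.000)–(6.000,2.185)
cell (5,4): code 1001 → (6.000,4.077)–(5.000,4.605)
cell (6,2): code 0010 → (6.000,2.185)–(6.393,3.000)
cell (6,3): code 0011 → (6.393,3.000)–(6.075,4.000)
cell (6,4): code 0001 → (6.075,4.000)–(6.000,4.077)
total: 12 segments, chained into 1 closed loop(s), length Σ = 9.269058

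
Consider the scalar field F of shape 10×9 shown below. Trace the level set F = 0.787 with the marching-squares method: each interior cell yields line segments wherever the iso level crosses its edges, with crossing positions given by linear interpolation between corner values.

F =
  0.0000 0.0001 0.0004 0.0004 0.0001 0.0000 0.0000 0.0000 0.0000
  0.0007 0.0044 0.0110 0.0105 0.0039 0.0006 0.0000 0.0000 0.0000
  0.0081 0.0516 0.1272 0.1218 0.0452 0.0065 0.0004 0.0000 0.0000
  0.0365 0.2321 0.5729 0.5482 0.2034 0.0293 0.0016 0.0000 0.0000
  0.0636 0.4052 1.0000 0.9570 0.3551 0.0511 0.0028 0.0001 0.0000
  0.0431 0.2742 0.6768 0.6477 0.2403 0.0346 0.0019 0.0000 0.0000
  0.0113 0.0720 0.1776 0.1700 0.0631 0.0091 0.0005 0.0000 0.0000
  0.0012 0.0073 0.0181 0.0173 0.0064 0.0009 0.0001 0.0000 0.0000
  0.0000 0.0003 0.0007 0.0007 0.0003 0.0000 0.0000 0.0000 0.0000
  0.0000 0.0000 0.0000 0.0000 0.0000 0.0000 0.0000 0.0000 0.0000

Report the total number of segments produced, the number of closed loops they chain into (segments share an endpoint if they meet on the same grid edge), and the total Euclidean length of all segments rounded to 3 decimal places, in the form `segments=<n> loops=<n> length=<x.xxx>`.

cell (3,1): code 0100 → (3.501,2.000)–(4.000,1.642)
cell (3,2): code 1100 → (3.584,3.000)–(3.501,2.000)
cell (3,3): code 1000 → (4.000,3.282)–(3.584,3.000)
cell (4,1): code 0010 → (4.000,1.642)–(4.659,2.000)
cell (4,2): code 0011 → (4.659,2.000)–(4.550,3.000)
cell (4,3): code 0001 → (4.550,3.000)–(4.000,3.282)
total: 6 segments, chained into 1 closed loop(s), length Σ = 4.494049

segments=6 loops=1 length=4.494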